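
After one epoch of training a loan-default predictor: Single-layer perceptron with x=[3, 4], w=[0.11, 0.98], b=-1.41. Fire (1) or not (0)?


z = (3)·(0.11) + (4)·(0.98) - 1.41
  = 2.84
step(z) = 1 (z≥0)

1


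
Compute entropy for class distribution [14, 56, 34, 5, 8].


Probabilities: [14/117, 56/117, 34/117, 5/117, 8/117] ≈ [0.1197, 0.4786, 0.2906, 0.0427, 0.0684]
H = -((14/117)·log₂(14/117) + (56/117)·log₂(56/117) + (34/117)·log₂(34/117) + (5/117)·log₂(5/117) + (8/117)·log₂(8/117))
  = 1.8524 bits

1.8524 bits


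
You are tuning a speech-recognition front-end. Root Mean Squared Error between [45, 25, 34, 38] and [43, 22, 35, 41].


MSE = 23/4 = 5.75
RMSE = √(23/4) = 2.3979

2.3979


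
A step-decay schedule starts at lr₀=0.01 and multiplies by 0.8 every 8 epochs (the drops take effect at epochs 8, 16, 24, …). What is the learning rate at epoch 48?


n_drops = ⌊48/8⌋ = 6
lr = 0.01·0.8^6 = 0.01·0.262144 = 0.00262144

0.00262144


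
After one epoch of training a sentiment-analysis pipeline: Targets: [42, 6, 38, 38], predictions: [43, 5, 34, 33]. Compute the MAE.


Absolute errors: |42-43|=1, |6-5|=1, |38-34|=4, |38-33|=5
Sum = 11
MAE = 11/4 = 11/4

11/4


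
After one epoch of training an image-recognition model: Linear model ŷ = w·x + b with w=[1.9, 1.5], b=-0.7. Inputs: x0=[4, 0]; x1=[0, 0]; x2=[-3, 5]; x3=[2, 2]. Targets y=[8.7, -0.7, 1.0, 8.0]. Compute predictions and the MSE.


ŷ0 = (1.9)·(4) + (1.5)·(0) - 0.7 = 6.9
ŷ1 = (1.9)·(0) + (1.5)·(0) - 0.7 = -0.7
ŷ2 = (1.9)·(-3) + (1.5)·(5) - 0.7 = 1.1
ŷ3 = (1.9)·(2) + (1.5)·(2) - 0.7 = 6.1
errors² = [3.24, 0.0, 0.01, 3.61]
MSE = 6.8600/4 = 1.715

1.715


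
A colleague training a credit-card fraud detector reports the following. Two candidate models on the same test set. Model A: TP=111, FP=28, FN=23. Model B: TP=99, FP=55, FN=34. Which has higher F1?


Model A: P=111/139=0.7986, R=111/134=0.8284, F1=2PR/(P+R)=2TP/(2TP+FP+FN)=222/273=0.8132
Model B: P=99/154=0.6429, R=99/133=0.7444, F1=2PR/(P+R)=2TP/(2TP+FP+FN)=198/287=0.6899
0.8132 > 0.6899 → Model A

Model A


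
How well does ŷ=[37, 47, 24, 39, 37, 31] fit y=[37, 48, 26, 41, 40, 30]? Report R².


ȳ = 37
SS_res = Σ(y-ŷ)² = 19
SS_tot = Σ(y-ȳ)² = 316
R² = 1 - SS_res/SS_tot = 1 - 0.0601 = 0.9399

0.9399


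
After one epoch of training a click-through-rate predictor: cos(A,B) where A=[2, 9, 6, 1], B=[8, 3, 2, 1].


A·B = 2·8 + 9·3 + 6·2 + 1·1 = 56
‖A‖ = √122 = 11.0454, ‖B‖ = √78 = 8.8318
cos = 56/(√122·√78) = 56/√9516 = 0.5741

0.5741


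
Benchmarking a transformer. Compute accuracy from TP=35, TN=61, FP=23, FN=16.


Accuracy = (TP+TN)/(TP+TN+FP+FN)
= (35+61)/(135)
= 96/135 = 71.11%

71.11%


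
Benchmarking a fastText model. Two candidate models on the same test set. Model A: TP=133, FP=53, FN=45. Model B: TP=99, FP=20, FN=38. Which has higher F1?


Model A: P=133/186=0.7151, R=133/178=0.7472, F1=2PR/(P+R)=2TP/(2TP+FP+FN)=266/364=0.7308
Model B: P=99/119=0.8319, R=99/137=0.7226, F1=2PR/(P+R)=2TP/(2TP+FP+FN)=198/256=0.7734
0.7308 < 0.7734 → Model B

Model B


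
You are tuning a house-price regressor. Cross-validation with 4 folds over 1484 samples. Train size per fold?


Fold size = 1484/4 = 371
Training per fold = 1484 - 371 = 1113

1113


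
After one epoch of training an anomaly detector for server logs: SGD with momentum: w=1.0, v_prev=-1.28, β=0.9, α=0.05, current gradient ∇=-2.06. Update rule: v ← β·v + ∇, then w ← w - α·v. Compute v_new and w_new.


v_new = 0.9·-1.28 - 2.06 = -1.152 - 2.06 = -3.212
w_new = 1.0 - 0.05·-3.212 = 1.0 + 0.1606 = 1.1606

v_new=-3.212, w_new=1.1606


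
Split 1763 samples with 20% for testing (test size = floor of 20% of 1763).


Test = ⌊1763·20/100⌋ = 352
Train = 1763 - 352 = 1411

Train: 1411, Test: 352


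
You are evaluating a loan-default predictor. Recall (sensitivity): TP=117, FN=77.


Recall = TP/(TP+FN)
= 117/(117+77)
= 117/194 = 60.31%

60.31%


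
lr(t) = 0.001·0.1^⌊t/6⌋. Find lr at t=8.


n_drops = ⌊8/6⌋ = 1
lr = 0.001·0.1^1 = 0.001·0.1 = 0.0001

0.0001


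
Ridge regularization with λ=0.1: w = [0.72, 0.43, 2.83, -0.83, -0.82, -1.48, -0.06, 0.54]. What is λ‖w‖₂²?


‖w‖₂² = (0.72)² + (0.43)² + (2.83)² + (-0.83)² + (-0.82)² + (-1.48)² + (-0.06)² + (0.54)²
     = 0.5184 + 0.1849 + 8.0089 + 0.6889 + 0.6724 + 2.1904 + 0.0036 + 0.2916
     = 12.5591
λ·‖w‖₂² = 0.1·12.5591 = 1.25591

1.25591


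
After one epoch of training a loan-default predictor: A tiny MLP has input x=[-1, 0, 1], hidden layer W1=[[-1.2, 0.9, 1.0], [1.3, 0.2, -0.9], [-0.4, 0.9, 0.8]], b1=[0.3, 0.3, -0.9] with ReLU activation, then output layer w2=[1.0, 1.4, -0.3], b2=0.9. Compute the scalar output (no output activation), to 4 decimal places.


z1[0] = (-1.2)·(-1) + (0.9)·(0) + (1.0)·(1) + 0.3 = 2.5
z1[1] = (1.3)·(-1) + (0.2)·(0) + (-0.9)·(1) + 0.3 = -1.9
z1[2] = (-0.4)·(-1) + (0.9)·(0) + (0.8)·(1) - 0.9 = 0.3
h = ReLU(z1) = [2.5, 0.0, 0.3]
output = (1.0)·(2.5) + (1.4)·(0.0) + (-0.3)·(0.3) + 0.9 = 3.31

3.31


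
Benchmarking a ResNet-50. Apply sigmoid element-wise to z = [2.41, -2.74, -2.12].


σ(2.41) = 1/(1+e^-2.41) = 0.9176
σ(-2.74) = 1/(1+e^2.74) = 0.0607
σ(-2.12) = 1/(1+e^2.12) = 0.1072
result = [0.9176, 0.0607, 0.1072]

[0.9176, 0.0607, 0.1072]


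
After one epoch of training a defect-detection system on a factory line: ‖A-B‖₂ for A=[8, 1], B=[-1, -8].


d = √((8+ 1)² + (1+ 8)²)
  = √(81 + 81)
  = √162 = 12.7279

12.7279


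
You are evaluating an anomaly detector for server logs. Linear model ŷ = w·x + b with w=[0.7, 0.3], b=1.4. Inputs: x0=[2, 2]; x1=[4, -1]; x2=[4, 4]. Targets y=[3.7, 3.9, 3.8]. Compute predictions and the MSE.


ŷ0 = (0.7)·(2) + (0.3)·(2) + 1.4 = 3.4
ŷ1 = (0.7)·(4) + (0.3)·(-1) + 1.4 = 3.9
ŷ2 = (0.7)·(4) + (0.3)·(4) + 1.4 = 5.4
errors² = [0.09, 0.0, 2.56]
MSE = 2.6500/3 = 0.8833

0.8833


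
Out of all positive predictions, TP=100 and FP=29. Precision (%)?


Precision = TP/(TP+FP)
= 100/(100+29)
= 100/129 = 77.52%

77.52%


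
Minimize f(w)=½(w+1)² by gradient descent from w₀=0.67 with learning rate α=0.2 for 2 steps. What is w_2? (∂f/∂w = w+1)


step 1: grad = 0.67+1 = 1.67; w = 0.67 - 0.2·(1.67) = 0.336
step 2: grad = 0.336+1 = 1.336; w = 0.336 - 0.2·(1.336) = 0.0688

0.0688


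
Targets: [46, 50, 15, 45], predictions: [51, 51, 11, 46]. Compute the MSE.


Squared errors: (46-51)²=25, (50-51)²=1, (15-11)²=16, (45-46)²=1
Sum = 43
MSE = 43/4 = 43/4

43/4


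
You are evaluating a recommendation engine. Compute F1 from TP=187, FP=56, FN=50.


Precision = 187/243 = 0.7695
Recall = 187/237 = 0.789
F1 = 2·P·R/(P+R) = 2·TP/(2·TP+FP+FN) = 374/(374+56+50) = 374/480 = 0.7792

0.7792


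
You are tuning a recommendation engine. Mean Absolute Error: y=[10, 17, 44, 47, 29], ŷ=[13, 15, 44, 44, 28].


Absolute errors: |10-13|=3, |17-15|=2, |44-44|=0, |47-44|=3, |29-28|=1
Sum = 9
MAE = 9/5 = 9/5

9/5


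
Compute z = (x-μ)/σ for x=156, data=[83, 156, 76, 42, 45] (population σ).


μ = 80.4, σ = 41.1563
z = (156 - 80.4)/41.1563 = 1.8369

1.8369


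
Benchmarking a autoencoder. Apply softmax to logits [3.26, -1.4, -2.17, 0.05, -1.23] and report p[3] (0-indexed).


Exponentials: e^3.26=26.0495, e^-1.4=0.2466, e^-2.17=0.1142, e^0.05=1.0513, e^-1.23=0.2923
Sum = 27.7539
Softmax = [0.9386, 0.0089, 0.0041, 0.0379, 0.0105]
p[3] = 1.0513/27.7539 = 0.0379

0.0379


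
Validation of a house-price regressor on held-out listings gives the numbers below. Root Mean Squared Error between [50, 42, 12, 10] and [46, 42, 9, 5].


MSE = 50/4 = 12.5
RMSE = √(50/4) = 3.5355

3.5355


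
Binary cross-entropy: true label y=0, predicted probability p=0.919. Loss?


BCE = -[y·ln(p) + (1-y)·ln(1-p)]
= -0 - 1·ln(1-0.919)
= -ln(0.081) = 2.5133

2.5133


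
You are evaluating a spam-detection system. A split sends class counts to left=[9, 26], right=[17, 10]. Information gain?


Parent = [26, 36], H_parent = 0.9812
H_left = 0.8224 (n=35), H_right = 0.951 (n=27)
H_children = (35/62)·0.8224 + (27/62)·0.951 = 0.8784
IG = 0.9812 - 0.8784 = 0.1028

0.1028


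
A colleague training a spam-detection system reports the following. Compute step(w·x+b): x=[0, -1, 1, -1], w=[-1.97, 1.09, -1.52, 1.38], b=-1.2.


z = (0)·(-1.97) + (-1)·(1.09) + (1)·(-1.52) + (-1)·(1.38) - 1.2
  = -5.19
step(z) = 0 (z<0)

0


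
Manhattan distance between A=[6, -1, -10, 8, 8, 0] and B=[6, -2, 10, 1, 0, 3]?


d = |6-6| + |-1+ 2| + |-10-10| + |8-1| + |8-0| + |0-3|
  = 0 + 1 + 20 + 7 + 8 + 3
  = 39

39


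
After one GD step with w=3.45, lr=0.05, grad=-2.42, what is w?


w_new = w - α·∇
= 3.45 - 0.05·-2.42
= 3.45 + 0.121
= 3.571

3.571


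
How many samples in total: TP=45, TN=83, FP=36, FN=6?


Total = TP + TN + FP + FN
= 45 + 83 + 36 + 6
= 170
(Predicted positive: 81, predicted negative: 89)

170


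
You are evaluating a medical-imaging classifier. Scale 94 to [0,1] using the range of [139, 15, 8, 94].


min=8, max=139
(94-8)/(139-8) = 86/131 = 0.6565

0.6565


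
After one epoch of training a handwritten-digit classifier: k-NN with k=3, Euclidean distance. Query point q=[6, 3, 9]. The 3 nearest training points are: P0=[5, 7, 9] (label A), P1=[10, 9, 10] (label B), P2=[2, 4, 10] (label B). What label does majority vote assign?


d(q,P0) = 4.1231  (label A)
d(q,P1) = 7.2801  (label B)
d(q,P2) = 4.2426  (label B)
Votes: A=1, B=2
Majority → B

B


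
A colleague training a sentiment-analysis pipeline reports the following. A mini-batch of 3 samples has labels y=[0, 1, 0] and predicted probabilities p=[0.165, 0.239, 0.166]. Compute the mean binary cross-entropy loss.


L[0] = -ln(1-0.165) = -ln(0.835) = 0.1803
L[1] = -ln(0.239) = 1.4313
L[2] = -ln(1-0.166) = -ln(0.834) = 0.1815
mean = (0.1803 + 1.4313 + 0.1815)/3 = 0.5977

0.5977


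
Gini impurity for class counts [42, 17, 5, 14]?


Probabilities: [42/78, 17/78, 5/78, 14/78] ≈ [0.5385, 0.2179, 0.0641, 0.1795]
Σpᵢ² = (1764 + 289 + 25 + 196)/78² = 2274/6084
Gini = 1 - Σpᵢ² = 1 - 2274/6084 = 0.6262

0.6262


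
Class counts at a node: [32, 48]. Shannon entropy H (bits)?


Probabilities: [32/80, 48/80] ≈ [0.4, 0.6]
H = -((32/80)·log₂(32/80) + (48/80)·log₂(48/80))
  = 0.971 bits

0.971 bits


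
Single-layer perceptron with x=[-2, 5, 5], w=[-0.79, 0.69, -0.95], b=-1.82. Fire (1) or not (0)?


z = (-2)·(-0.79) + (5)·(0.69) + (5)·(-0.95) - 1.82
  = -1.54
step(z) = 0 (z<0)

0


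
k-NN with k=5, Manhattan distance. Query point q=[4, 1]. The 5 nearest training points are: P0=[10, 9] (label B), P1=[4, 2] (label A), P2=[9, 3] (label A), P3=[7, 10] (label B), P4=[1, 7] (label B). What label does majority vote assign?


d(q,P0) = 14  (label B)
d(q,P1) = 1  (label A)
d(q,P2) = 7  (label A)
d(q,P3) = 12  (label B)
d(q,P4) = 9  (label B)
Votes: A=2, B=3
Majority → B

B


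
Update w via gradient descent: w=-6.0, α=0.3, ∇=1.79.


w_new = w - α·∇
= -6.0 - 0.3·1.79
= -6.0 - 0.537
= -6.537

-6.537


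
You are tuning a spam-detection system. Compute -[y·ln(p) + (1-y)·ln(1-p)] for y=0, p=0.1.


BCE = -[y·ln(p) + (1-y)·ln(1-p)]
= -0 - 1·ln(1-0.1)
= -ln(0.9) = 0.1054

0.1054


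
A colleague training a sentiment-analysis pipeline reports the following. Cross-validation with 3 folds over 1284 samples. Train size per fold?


Fold size = 1284/3 = 428
Training per fold = 1284 - 428 = 856

856


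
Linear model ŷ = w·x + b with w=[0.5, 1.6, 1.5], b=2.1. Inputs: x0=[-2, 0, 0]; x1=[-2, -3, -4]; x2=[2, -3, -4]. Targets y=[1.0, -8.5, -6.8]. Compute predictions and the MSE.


ŷ0 = (0.5)·(-2) + (1.6)·(0) + (1.5)·(0) + 2.1 = 1.1
ŷ1 = (0.5)·(-2) + (1.6)·(-3) + (1.5)·(-4) + 2.1 = -9.7
ŷ2 = (0.5)·(2) + (1.6)·(-3) + (1.5)·(-4) + 2.1 = -7.7
errors² = [0.01, 1.44, 0.81]
MSE = 2.2600/3 = 0.7533

0.7533


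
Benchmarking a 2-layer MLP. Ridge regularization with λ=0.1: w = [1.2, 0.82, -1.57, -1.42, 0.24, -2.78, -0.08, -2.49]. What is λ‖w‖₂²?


‖w‖₂² = (1.2)² + (0.82)² + (-1.57)² + (-1.42)² + (0.24)² + (-2.78)² + (-0.08)² + (-2.49)²
     = 1.44 + 0.6724 + 2.4649 + 2.0164 + 0.0576 + 7.7284 + 0.0064 + 6.2001
     = 20.5862
λ·‖w‖₂² = 0.1·20.5862 = 2.05862

2.05862


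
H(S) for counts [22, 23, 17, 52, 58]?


Probabilities: [22/172, 23/172, 17/172, 52/172, 58/172] ≈ [0.1279, 0.1337, 0.0988, 0.3023, 0.3372]
H = -((22/172)·log₂(22/172) + (23/172)·log₂(23/172) + (17/172)·log₂(17/172) + (52/172)·log₂(52/172) + (58/172)·log₂(58/172))
  = 2.1482 bits

2.1482 bits


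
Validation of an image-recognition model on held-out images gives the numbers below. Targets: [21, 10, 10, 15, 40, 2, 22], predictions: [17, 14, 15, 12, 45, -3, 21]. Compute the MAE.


Absolute errors: |21-17|=4, |10-14|=4, |10-15|=5, |15-12|=3, |40-45|=5, |2+ 3|=5, |22-21|=1
Sum = 27
MAE = 27/7 = 27/7

27/7


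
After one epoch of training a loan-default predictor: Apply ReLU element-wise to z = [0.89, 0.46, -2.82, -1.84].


ReLU(0.89) = max(0, 0.89) = 0.89
ReLU(0.46) = max(0, 0.46) = 0.46
ReLU(-2.82) = max(0, -2.82) = 0.0
ReLU(-1.84) = max(0, -1.84) = 0.0
result = [0.89, 0.46, 0.0, 0.0]

[0.89, 0.46, 0.0, 0.0]


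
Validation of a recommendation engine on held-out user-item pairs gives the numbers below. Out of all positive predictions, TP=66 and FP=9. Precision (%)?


Precision = TP/(TP+FP)
= 66/(66+9)
= 66/75 = 88.0%

88.0%


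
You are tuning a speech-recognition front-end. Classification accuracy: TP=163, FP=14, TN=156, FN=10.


Accuracy = (TP+TN)/(TP+TN+FP+FN)
= (163+156)/(343)
= 319/343 = 93.0%

93.0%


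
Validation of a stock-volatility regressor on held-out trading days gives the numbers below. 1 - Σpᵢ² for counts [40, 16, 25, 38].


Probabilities: [40/119, 16/119, 25/119, 38/119] ≈ [0.3361, 0.1345, 0.2101, 0.3193]
Σpᵢ² = (1600 + 256 + 625 + 1444)/119² = 3925/14161
Gini = 1 - Σpᵢ² = 1 - 3925/14161 = 0.7228

0.7228


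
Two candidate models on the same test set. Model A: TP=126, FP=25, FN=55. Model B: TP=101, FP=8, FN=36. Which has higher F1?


Model A: P=126/151=0.8344, R=126/181=0.6961, F1=2PR/(P+R)=2TP/(2TP+FP+FN)=252/332=0.759
Model B: P=101/109=0.9266, R=101/137=0.7372, F1=2PR/(P+R)=2TP/(2TP+FP+FN)=202/246=0.8211
0.759 < 0.8211 → Model B

Model B


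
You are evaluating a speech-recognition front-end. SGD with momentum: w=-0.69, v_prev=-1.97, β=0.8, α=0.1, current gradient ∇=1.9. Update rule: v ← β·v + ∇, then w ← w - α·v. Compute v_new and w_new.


v_new = 0.8·-1.97 + 1.9 = -1.576 + 1.9 = 0.324
w_new = -0.69 - 0.1·0.324 = -0.69 - 0.0324 = -0.7224

v_new=0.324, w_new=-0.7224


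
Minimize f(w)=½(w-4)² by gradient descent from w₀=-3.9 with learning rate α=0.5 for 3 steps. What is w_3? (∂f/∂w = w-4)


step 1: grad = -3.9-4 = -7.9; w = -3.9 - 0.5·(-7.9) = 0.05
step 2: grad = 0.05-4 = -3.95; w = 0.05 - 0.5·(-3.95) = 2.025
step 3: grad = 2.025-4 = -1.975; w = 2.025 - 0.5·(-1.975) = 3.0125

3.0125


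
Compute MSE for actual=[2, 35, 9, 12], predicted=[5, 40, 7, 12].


Squared errors: (2-5)²=9, (35-40)²=25, (9-7)²=4, (12-12)²=0
Sum = 38
MSE = 38/4 = 19/2

19/2


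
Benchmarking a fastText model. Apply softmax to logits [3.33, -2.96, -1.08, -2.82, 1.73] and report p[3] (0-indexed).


Exponentials: e^3.33=27.9383, e^-2.96=0.0518, e^-1.08=0.3396, e^-2.82=0.0596, e^1.73=5.6407
Sum = 34.03
Softmax = [0.821, 0.0015, 0.01, 0.0018, 0.1658]
p[3] = 0.0596/34.03 = 0.0018

0.0018


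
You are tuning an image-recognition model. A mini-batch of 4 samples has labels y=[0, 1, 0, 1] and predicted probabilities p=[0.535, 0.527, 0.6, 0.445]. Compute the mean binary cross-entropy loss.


L[0] = -ln(1-0.535) = -ln(0.465) = 0.7657
L[1] = -ln(0.527) = 0.6406
L[2] = -ln(1-0.6) = -ln(0.4) = 0.9163
L[3] = -ln(0.445) = 0.8097
mean = (0.7657 + 0.6406 + 0.9163 + 0.8097)/4 = 0.7831

0.7831


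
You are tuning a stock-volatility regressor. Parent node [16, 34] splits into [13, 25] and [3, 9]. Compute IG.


Parent = [16, 34], H_parent = 0.9044
H_left = 0.9268 (n=38), H_right = 0.8113 (n=12)
H_children = (38/50)·0.9268 + (12/50)·0.8113 = 0.8991
IG = 0.9044 - 0.8991 = 0.0053

0.0053


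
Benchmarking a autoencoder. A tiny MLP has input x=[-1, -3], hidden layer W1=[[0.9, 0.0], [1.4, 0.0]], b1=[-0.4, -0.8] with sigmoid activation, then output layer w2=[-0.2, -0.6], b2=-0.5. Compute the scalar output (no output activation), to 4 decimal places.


z1[0] = (0.9)·(-1) + (0.0)·(-3) - 0.4 = -1.3
z1[1] = (1.4)·(-1) + (0.0)·(-3) - 0.8 = -2.2
h = sigmoid(z1) = [0.2142, 0.0998]
output = (-0.2)·(0.2142) + (-0.6)·(0.0998) - 0.5 = -0.6027

-0.6027


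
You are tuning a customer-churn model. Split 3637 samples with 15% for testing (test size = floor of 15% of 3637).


Test = ⌊3637·15/100⌋ = 545
Train = 3637 - 545 = 3092

Train: 3092, Test: 545


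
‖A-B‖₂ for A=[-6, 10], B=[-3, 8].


d = √((-6+ 3)² + (10-8)²)
  = √(9 + 4)
  = √13 = 3.6056

3.6056


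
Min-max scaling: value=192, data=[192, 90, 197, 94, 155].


min=90, max=197
(192-90)/(197-90) = 102/107 = 0.9533

0.9533


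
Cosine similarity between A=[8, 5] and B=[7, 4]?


A·B = 8·7 + 5·4 = 76
‖A‖ = √89 = 9.434, ‖B‖ = √65 = 8.0623
cos = 76/(√89·√65) = 76/√5785 = 0.9992

0.9992


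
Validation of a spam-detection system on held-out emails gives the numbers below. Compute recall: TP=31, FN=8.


Recall = TP/(TP+FN)
= 31/(31+8)
= 31/39 = 79.49%

79.49%


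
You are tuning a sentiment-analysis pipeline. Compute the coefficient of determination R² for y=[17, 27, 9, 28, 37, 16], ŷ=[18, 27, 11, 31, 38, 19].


ȳ = 22.3333
SS_res = Σ(y-ŷ)² = 24
SS_tot = Σ(y-ȳ)² = 515.33
R² = 1 - SS_res/SS_tot = 1 - 0.0466 = 0.9534

0.9534


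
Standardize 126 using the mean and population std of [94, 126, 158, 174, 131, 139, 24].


μ = 120.8571, σ = 45.9267
z = (126 - 120.8571)/45.9267 = 0.112

0.112


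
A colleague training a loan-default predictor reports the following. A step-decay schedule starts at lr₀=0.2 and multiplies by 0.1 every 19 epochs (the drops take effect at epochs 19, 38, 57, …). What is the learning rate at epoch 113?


n_drops = ⌊113/19⌋ = 5
lr = 0.2·0.1^5 = 0.2·0.00001 = 0.000002

0.000002


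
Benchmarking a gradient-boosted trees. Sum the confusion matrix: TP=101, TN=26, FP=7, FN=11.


Total = TP + TN + FP + FN
= 101 + 26 + 7 + 11
= 145
(Predicted positive: 108, predicted negative: 37)

145


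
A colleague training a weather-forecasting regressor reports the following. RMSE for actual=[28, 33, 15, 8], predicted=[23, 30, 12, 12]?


MSE = 59/4 = 14.75
RMSE = √(59/4) = 3.8406

3.8406


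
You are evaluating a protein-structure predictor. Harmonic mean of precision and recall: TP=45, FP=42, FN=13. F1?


Precision = 45/87 = 0.5172
Recall = 45/58 = 0.7759
F1 = 2·P·R/(P+R) = 2·TP/(2·TP+FP+FN) = 90/(90+42+13) = 90/145 = 0.6207

0.6207


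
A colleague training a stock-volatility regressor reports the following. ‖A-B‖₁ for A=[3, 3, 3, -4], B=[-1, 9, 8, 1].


d = |3+ 1| + |3-9| + |3-8| + |-4-1|
  = 4 + 6 + 5 + 5
  = 20

20


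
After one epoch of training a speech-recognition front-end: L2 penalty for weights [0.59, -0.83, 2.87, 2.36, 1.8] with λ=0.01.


‖w‖₂² = (0.59)² + (-0.83)² + (2.87)² + (2.36)² + (1.8)²
     = 0.3481 + 0.6889 + 8.2369 + 5.5696 + 3.24
     = 18.0835
λ·‖w‖₂² = 0.01·18.0835 = 0.180835

0.180835


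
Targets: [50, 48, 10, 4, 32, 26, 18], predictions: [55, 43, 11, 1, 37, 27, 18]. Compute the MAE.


Absolute errors: |50-55|=5, |48-43|=5, |10-11|=1, |4-1|=3, |32-37|=5, |26-27|=1, |18-18|=0
Sum = 20
MAE = 20/7 = 20/7

20/7


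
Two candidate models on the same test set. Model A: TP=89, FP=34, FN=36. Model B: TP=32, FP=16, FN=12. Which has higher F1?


Model A: P=89/123=0.7236, R=89/125=0.712, F1=2PR/(P+R)=2TP/(2TP+FP+FN)=178/248=0.7177
Model B: P=32/48=0.6667, R=32/44=0.7273, F1=2PR/(P+R)=2TP/(2TP+FP+FN)=64/92=0.6957
0.7177 > 0.6957 → Model A

Model A


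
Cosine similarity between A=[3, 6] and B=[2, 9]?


A·B = 3·2 + 6·9 = 60
‖A‖ = √45 = 6.7082, ‖B‖ = √85 = 9.2195
cos = 60/(√45·√85) = 60/√3825 = 0.9701

0.9701


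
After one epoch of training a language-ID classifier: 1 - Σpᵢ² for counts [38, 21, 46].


Probabilities: [38/105, 21/105, 46/105] ≈ [0.3619, 0.2, 0.4381]
Σpᵢ² = (1444 + 441 + 2116)/105² = 4001/11025
Gini = 1 - Σpᵢ² = 1 - 4001/11025 = 0.6371

0.6371


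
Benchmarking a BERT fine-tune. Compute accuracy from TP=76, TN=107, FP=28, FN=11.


Accuracy = (TP+TN)/(TP+TN+FP+FN)
= (76+107)/(222)
= 183/222 = 82.43%

82.43%


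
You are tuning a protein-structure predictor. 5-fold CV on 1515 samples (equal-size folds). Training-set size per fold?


Fold size = 1515/5 = 303
Training per fold = 1515 - 303 = 1212

1212


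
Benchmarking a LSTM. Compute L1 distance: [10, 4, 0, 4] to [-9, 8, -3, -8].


d = |10+ 9| + |4-8| + |0+ 3| + |4+ 8|
  = 19 + 4 + 3 + 12
  = 38

38


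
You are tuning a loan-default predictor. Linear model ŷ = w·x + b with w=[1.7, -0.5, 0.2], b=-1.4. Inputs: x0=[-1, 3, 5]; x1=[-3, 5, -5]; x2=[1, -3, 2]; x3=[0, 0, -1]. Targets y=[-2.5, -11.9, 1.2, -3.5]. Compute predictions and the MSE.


ŷ0 = (1.7)·(-1) + (-0.5)·(3) + (0.2)·(5) - 1.4 = -3.6
ŷ1 = (1.7)·(-3) + (-0.5)·(5) + (0.2)·(-5) - 1.4 = -10.0
ŷ2 = (1.7)·(1) + (-0.5)·(-3) + (0.2)·(2) - 1.4 = 2.2
ŷ3 = (1.7)·(0) + (-0.5)·(0) + (0.2)·(-1) - 1.4 = -1.6
errors² = [1.21, 3.61, 1.0, 3.61]
MSE = 9.4300/4 = 2.3575

2.3575


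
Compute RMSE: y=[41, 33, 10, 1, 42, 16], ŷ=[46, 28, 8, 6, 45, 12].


MSE = 104/6 = 17.3333
RMSE = √(104/6) = 4.1633

4.1633


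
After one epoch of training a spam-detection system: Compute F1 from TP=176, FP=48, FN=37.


Precision = 176/224 = 0.7857
Recall = 176/213 = 0.8263
F1 = 2·P·R/(P+R) = 2·TP/(2·TP+FP+FN) = 352/(352+48+37) = 352/437 = 0.8055

0.8055


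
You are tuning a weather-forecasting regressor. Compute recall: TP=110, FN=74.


Recall = TP/(TP+FN)
= 110/(110+74)
= 110/184 = 59.78%

59.78%


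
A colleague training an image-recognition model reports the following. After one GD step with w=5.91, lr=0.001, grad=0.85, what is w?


w_new = w - α·∇
= 5.91 - 0.001·0.85
= 5.91 - 0.00085
= 5.90915

5.90915


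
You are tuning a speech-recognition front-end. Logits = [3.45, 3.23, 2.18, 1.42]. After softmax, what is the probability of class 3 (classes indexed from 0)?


Exponentials: e^3.45=31.5004, e^3.23=25.2797, e^2.18=8.8463, e^1.42=4.1371
Sum = 69.7635
Softmax = [0.4515, 0.3624, 0.1268, 0.0593]
p[3] = 4.1371/69.7635 = 0.0593

0.0593


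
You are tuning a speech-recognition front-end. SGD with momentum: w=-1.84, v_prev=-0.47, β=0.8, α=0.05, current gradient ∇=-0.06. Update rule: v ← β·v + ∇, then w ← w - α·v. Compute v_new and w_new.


v_new = 0.8·-0.47 - 0.06 = -0.376 - 0.06 = -0.436
w_new = -1.84 - 0.05·-0.436 = -1.84 + 0.0218 = -1.8182

v_new=-0.436, w_new=-1.8182


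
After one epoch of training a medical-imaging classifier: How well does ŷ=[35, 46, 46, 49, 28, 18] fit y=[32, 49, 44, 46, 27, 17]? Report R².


ȳ = 35.8333
SS_res = Σ(y-ŷ)² = 33
SS_tot = Σ(y-ȳ)² = 790.83
R² = 1 - SS_res/SS_tot = 1 - 0.0417 = 0.9583

0.9583


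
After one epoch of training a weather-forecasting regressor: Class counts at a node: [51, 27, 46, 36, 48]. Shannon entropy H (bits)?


Probabilities: [51/208, 27/208, 46/208, 36/208, 48/208] ≈ [0.2452, 0.1298, 0.2212, 0.1731, 0.2308]
H = -((51/208)·log₂(51/208) + (27/208)·log₂(27/208) + (46/208)·log₂(46/208) + (36/208)·log₂(36/208) + (48/208)·log₂(48/208))
  = 2.2872 bits

2.2872 bits


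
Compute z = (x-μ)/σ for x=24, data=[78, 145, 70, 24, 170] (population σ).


μ = 97.4, σ = 53.0117
z = (24 - 97.4)/53.0117 = -1.3846

-1.3846


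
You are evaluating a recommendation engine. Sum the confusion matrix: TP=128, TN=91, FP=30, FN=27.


Total = TP + TN + FP + FN
= 128 + 91 + 30 + 27
= 276
(Predicted positive: 158, predicted negative: 118)

276


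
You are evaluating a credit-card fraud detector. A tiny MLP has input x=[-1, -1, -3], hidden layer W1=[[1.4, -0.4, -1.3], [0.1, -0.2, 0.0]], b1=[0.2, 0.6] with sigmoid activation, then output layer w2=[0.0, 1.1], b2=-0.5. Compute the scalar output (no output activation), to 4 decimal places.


z1[0] = (1.4)·(-1) + (-0.4)·(-1) + (-1.3)·(-3) + 0.2 = 3.1
z1[1] = (0.1)·(-1) + (-0.2)·(-1) + (0.0)·(-3) + 0.6 = 0.7
h = sigmoid(z1) = [0.9569, 0.6682]
output = (0.0)·(0.9569) + (1.1)·(0.6682) - 0.5 = 0.235

0.235


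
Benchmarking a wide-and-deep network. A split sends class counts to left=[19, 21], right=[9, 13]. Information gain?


Parent = [28, 34], H_parent = 0.9932
H_left = 0.9982 (n=40), H_right = 0.976 (n=22)
H_children = (40/62)·0.9982 + (22/62)·0.976 = 0.9903
IG = 0.9932 - 0.9903 = 0.0029

0.0029


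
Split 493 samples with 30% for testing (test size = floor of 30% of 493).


Test = ⌊493·30/100⌋ = 147
Train = 493 - 147 = 346

Train: 346, Test: 147


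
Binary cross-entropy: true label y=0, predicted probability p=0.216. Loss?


BCE = -[y·ln(p) + (1-y)·ln(1-p)]
= -0 - 1·ln(1-0.216)
= -ln(0.784) = 0.2433

0.2433


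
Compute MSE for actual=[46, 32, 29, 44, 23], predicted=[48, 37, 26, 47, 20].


Squared errors: (46-48)²=4, (32-37)²=25, (29-26)²=9, (44-47)²=9, (23-20)²=9
Sum = 56
MSE = 56/5 = 56/5

56/5


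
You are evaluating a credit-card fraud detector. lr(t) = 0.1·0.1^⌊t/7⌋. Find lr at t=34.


n_drops = ⌊34/7⌋ = 4
lr = 0.1·0.1^4 = 0.1·0.0001 = 0.00001

0.00001


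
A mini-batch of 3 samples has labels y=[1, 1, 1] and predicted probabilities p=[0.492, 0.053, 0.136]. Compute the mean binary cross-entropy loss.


L[0] = -ln(0.492) = 0.7093
L[1] = -ln(0.053) = 2.9375
L[2] = -ln(0.136) = 1.9951
mean = (0.7093 + 2.9375 + 1.9951)/3 = 1.8806

1.8806


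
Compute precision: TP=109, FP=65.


Precision = TP/(TP+FP)
= 109/(109+65)
= 109/174 = 62.64%

62.64%


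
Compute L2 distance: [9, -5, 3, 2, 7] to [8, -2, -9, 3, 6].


d = √((9-8)² + (-5+ 2)² + (3+ 9)² + (2-3)² + (7-6)²)
  = √(1 + 9 + 144 + 1 + 1)
  = √156 = 12.49

12.49


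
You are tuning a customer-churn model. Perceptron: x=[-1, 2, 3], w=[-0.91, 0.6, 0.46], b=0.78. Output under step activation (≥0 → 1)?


z = (-1)·(-0.91) + (2)·(0.6) + (3)·(0.46) + 0.78
  = 4.27
step(z) = 1 (z≥0)

1


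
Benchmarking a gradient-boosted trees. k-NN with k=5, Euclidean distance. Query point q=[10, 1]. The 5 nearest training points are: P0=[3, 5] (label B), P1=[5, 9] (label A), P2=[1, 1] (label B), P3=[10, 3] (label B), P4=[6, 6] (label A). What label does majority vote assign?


d(q,P0) = 8.0623  (label B)
d(q,P1) = 9.434  (label A)
d(q,P2) = 9.0  (label B)
d(q,P3) = 2.0  (label B)
d(q,P4) = 6.4031  (label A)
Votes: A=2, B=3
Majority → B

B


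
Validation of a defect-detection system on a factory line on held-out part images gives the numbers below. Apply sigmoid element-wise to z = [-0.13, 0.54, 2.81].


σ(-0.13) = 1/(1+e^0.13) = 0.4675
σ(0.54) = 1/(1+e^-0.54) = 0.6318
σ(2.81) = 1/(1+e^-2.81) = 0.9432
result = [0.4675, 0.6318, 0.9432]

[0.4675, 0.6318, 0.9432]


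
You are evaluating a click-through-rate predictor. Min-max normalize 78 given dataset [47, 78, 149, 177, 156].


min=47, max=177
(78-47)/(177-47) = 31/130 = 0.2385

0.2385


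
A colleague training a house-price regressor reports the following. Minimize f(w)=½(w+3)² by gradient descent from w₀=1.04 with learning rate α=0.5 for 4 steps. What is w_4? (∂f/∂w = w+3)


step 1: grad = 1.04+3 = 4.04; w = 1.04 - 0.5·(4.04) = -0.98
step 2: grad = -0.98+3 = 2.02; w = -0.98 - 0.5·(2.02) = -1.99
step 3: grad = -1.99+3 = 1.01; w = -1.99 - 0.5·(1.01) = -2.495
step 4: grad = -2.495+3 = 0.505; w = -2.495 - 0.5·(0.505) = -2.7475

-2.7475


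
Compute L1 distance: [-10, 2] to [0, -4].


d = |-10-0| + |2+ 4|
  = 10 + 6
  = 16

16


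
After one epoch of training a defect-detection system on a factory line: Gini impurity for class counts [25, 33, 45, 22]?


Probabilities: [25/125, 33/125, 45/125, 22/125] ≈ [0.2, 0.264, 0.36, 0.176]
Σpᵢ² = (625 + 1089 + 2025 + 484)/125² = 4223/15625
Gini = 1 - Σpᵢ² = 1 - 4223/15625 = 0.7297

0.7297


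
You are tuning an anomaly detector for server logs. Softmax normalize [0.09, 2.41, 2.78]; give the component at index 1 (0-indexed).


Exponentials: e^0.09=1.0942, e^2.41=11.134, e^2.78=16.119
Sum = 28.3472
Softmax = [0.0386, 0.3928, 0.5686]
p[1] = 11.134/28.3472 = 0.3928

0.3928


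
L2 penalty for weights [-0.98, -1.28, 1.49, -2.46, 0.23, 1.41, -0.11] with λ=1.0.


‖w‖₂² = (-0.98)² + (-1.28)² + (1.49)² + (-2.46)² + (0.23)² + (1.41)² + (-0.11)²
     = 0.9604 + 1.6384 + 2.2201 + 6.0516 + 0.0529 + 1.9881 + 0.0121
     = 12.9236
λ·‖w‖₂² = 1.0·12.9236 = 12.9236

12.9236


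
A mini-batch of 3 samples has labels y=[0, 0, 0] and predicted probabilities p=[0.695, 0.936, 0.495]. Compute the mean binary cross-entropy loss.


L[0] = -ln(1-0.695) = -ln(0.305) = 1.1874
L[1] = -ln(1-0.936) = -ln(0.064) = 2.7489
L[2] = -ln(1-0.495) = -ln(0.505) = 0.6832
mean = (1.1874 + 2.7489 + 0.6832)/3 = 1.5398

1.5398


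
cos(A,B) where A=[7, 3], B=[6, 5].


A·B = 7·6 + 3·5 = 57
‖A‖ = √58 = 7.6158, ‖B‖ = √61 = 7.8102
cos = 57/(√58·√61) = 57/√3538 = 0.9583

0.9583


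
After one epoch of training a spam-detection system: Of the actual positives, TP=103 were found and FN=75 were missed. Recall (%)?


Recall = TP/(TP+FN)
= 103/(103+75)
= 103/178 = 57.87%

57.87%


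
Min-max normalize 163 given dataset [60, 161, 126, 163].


min=60, max=163
(163-60)/(163-60) = 103/103 = 1.0

1.0


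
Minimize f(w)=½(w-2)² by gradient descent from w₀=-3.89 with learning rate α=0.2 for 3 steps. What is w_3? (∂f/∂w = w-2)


step 1: grad = -3.89-2 = -5.89; w = -3.89 - 0.2·(-5.89) = -2.712
step 2: grad = -2.712-2 = -4.712; w = -2.712 - 0.2·(-4.712) = -1.7696
step 3: grad = -1.7696-2 = -3.7696; w = -1.7696 - 0.2·(-3.7696) = -1.01568

-1.01568


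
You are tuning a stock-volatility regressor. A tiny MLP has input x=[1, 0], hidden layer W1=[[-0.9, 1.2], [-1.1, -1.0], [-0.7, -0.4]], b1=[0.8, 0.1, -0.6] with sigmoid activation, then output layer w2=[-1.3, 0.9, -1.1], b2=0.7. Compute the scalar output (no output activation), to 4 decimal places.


z1[0] = (-0.9)·(1) + (1.2)·(0) + 0.8 = -0.1
z1[1] = (-1.1)·(1) + (-1.0)·(0) + 0.1 = -1.0
z1[2] = (-0.7)·(1) + (-0.4)·(0) - 0.6 = -1.3
h = sigmoid(z1) = [0.475, 0.2689, 0.2142]
output = (-1.3)·(0.475) + (0.9)·(0.2689) + (-1.1)·(0.2142) + 0.7 = 0.0889

0.0889


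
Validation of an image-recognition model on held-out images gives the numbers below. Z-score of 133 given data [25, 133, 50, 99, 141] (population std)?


μ = 89.6, σ = 45.5087
z = (133 - 89.6)/45.5087 = 0.9537

0.9537


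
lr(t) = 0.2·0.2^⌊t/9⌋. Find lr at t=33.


n_drops = ⌊33/9⌋ = 3
lr = 0.2·0.2^3 = 0.2·0.008 = 0.0016

0.0016


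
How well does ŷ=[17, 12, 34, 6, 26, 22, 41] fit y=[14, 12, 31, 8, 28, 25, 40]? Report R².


ȳ = 22.5714
SS_res = Σ(y-ŷ)² = 36
SS_tot = Σ(y-ȳ)² = 807.71
R² = 1 - SS_res/SS_tot = 1 - 0.0446 = 0.9554

0.9554


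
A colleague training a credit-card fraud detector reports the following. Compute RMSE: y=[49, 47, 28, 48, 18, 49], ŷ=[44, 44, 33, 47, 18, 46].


MSE = 69/6 = 11.5
RMSE = √(69/6) = 3.3912

3.3912


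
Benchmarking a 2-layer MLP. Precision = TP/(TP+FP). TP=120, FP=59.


Precision = TP/(TP+FP)
= 120/(120+59)
= 120/179 = 67.04%

67.04%


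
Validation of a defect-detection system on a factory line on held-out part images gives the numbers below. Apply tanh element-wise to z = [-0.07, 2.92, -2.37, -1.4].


tanh(-0.07) = -0.0699
tanh(2.92) = 0.9942
tanh(-2.37) = -0.9827
tanh(-1.4) = -0.8854
result = [-0.0699, 0.9942, -0.9827, -0.8854]

[-0.0699, 0.9942, -0.9827, -0.8854]


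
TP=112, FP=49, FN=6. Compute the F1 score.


Precision = 112/161 = 0.6957
Recall = 112/118 = 0.9492
F1 = 2·P·R/(P+R) = 2·TP/(2·TP+FP+FN) = 224/(224+49+6) = 224/279 = 0.8029

0.8029


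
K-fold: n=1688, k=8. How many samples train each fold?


Fold size = 1688/8 = 211
Training per fold = 1688 - 211 = 1477

1477


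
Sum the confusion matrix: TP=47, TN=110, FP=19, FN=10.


Total = TP + TN + FP + FN
= 47 + 110 + 19 + 10
= 186
(Predicted positive: 66, predicted negative: 120)

186


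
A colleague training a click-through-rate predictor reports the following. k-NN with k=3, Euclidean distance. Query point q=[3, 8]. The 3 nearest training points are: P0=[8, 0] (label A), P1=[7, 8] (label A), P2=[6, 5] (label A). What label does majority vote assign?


d(q,P0) = 9.434  (label A)
d(q,P1) = 4.0  (label A)
d(q,P2) = 4.2426  (label A)
Votes: A=3, B=0
Majority → A

A


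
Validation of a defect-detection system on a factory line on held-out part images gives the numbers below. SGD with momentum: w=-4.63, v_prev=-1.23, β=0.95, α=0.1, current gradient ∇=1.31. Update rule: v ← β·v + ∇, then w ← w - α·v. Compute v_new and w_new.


v_new = 0.95·-1.23 + 1.31 = -1.1685 + 1.31 = 0.1415
w_new = -4.63 - 0.1·0.1415 = -4.63 - 0.01415 = -4.64415

v_new=0.1415, w_new=-4.64415


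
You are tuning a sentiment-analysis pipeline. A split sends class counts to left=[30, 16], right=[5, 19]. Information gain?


Parent = [35, 35], H_parent = 1
H_left = 0.9321 (n=46), H_right = 0.7383 (n=24)
H_children = (46/70)·0.9321 + (24/70)·0.7383 = 0.8657
IG = 1 - 0.8657 = 0.1343

0.1343


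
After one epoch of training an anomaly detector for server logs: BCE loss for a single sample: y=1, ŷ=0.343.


BCE = -[y·ln(p) + (1-y)·ln(1-p)]
= -1·ln(0.343) - 0
= -ln(0.343) = 1.07

1.07


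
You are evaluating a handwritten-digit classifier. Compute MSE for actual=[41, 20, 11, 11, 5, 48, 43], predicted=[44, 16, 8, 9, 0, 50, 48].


Squared errors: (41-44)²=9, (20-16)²=16, (11-8)²=9, (11-9)²=4, (5-0)²=25, (48-50)²=4, (43-48)²=25
Sum = 92
MSE = 92/7 = 92/7

92/7


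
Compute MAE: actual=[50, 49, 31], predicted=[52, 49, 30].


Absolute errors: |50-52|=2, |49-49|=0, |31-30|=1
Sum = 3
MAE = 3/3 = 1

1


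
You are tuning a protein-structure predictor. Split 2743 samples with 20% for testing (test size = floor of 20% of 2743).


Test = ⌊2743·20/100⌋ = 548
Train = 2743 - 548 = 2195

Train: 2195, Test: 548


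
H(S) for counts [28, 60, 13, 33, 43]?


Probabilities: [28/177, 60/177, 13/177, 33/177, 43/177] ≈ [0.1582, 0.339, 0.0734, 0.1864, 0.2429]
H = -((28/177)·log₂(28/177) + (60/177)·log₂(60/177) + (13/177)·log₂(13/177) + (33/177)·log₂(33/177) + (43/177)·log₂(43/177))
  = 2.1743 bits

2.1743 bits


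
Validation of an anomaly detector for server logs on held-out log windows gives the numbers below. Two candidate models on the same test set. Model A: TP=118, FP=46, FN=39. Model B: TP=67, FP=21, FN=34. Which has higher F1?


Model A: P=118/164=0.7195, R=118/157=0.7516, F1=2PR/(P+R)=2TP/(2TP+FP+FN)=236/321=0.7352
Model B: P=67/88=0.7614, R=67/101=0.6634, F1=2PR/(P+R)=2TP/(2TP+FP+FN)=134/189=0.709
0.7352 > 0.709 → Model A

Model A


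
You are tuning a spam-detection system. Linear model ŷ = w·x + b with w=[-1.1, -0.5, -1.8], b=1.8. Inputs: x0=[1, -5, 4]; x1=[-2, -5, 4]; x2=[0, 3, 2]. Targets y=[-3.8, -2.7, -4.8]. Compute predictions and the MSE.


ŷ0 = (-1.1)·(1) + (-0.5)·(-5) + (-1.8)·(4) + 1.8 = -4.0
ŷ1 = (-1.1)·(-2) + (-0.5)·(-5) + (-1.8)·(4) + 1.8 = -0.7
ŷ2 = (-1.1)·(0) + (-0.5)·(3) + (-1.8)·(2) + 1.8 = -3.3
errors² = [0.04, 4.0, 2.25]
MSE = 6.2900/3 = 2.0967

2.0967


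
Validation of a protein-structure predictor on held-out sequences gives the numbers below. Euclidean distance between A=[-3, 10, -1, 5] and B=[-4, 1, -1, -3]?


d = √((-3+ 4)² + (10-1)² + (-1+ 1)² + (5+ 3)²)
  = √(1 + 81 + 0 + 64)
  = √146 = 12.083

12.083


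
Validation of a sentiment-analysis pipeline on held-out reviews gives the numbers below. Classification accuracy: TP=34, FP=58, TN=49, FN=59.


Accuracy = (TP+TN)/(TP+TN+FP+FN)
= (34+49)/(200)
= 83/200 = 41.5%

41.5%


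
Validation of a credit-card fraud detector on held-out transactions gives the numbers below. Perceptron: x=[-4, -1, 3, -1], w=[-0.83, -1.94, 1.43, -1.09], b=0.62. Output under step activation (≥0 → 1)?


z = (-4)·(-0.83) + (-1)·(-1.94) + (3)·(1.43) + (-1)·(-1.09) + 0.62
  = 11.26
step(z) = 1 (z≥0)

1


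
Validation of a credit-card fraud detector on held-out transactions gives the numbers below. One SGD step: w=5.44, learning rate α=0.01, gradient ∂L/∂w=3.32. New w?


w_new = w - α·∇
= 5.44 - 0.01·3.32
= 5.44 - 0.0332
= 5.4068

5.4068


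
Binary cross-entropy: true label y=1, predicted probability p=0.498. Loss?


BCE = -[y·ln(p) + (1-y)·ln(1-p)]
= -1·ln(0.498) - 0
= -ln(0.498) = 0.6972

0.6972


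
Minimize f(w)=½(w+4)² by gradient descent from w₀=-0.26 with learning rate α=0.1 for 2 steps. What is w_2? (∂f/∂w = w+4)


step 1: grad = -0.26+4 = 3.74; w = -0.26 - 0.1·(3.74) = -0.634
step 2: grad = -0.634+4 = 3.366; w = -0.634 - 0.1·(3.366) = -0.9706

-0.9706


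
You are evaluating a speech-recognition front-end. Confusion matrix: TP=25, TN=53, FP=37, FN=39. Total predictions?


Total = TP + TN + FP + FN
= 25 + 53 + 37 + 39
= 154
(Predicted positive: 62, predicted negative: 92)

154


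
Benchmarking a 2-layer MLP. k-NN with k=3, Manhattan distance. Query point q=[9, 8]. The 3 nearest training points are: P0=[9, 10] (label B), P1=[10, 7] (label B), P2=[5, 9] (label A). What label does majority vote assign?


d(q,P0) = 2  (label B)
d(q,P1) = 2  (label B)
d(q,P2) = 5  (label A)
Votes: A=1, B=2
Majority → B

B


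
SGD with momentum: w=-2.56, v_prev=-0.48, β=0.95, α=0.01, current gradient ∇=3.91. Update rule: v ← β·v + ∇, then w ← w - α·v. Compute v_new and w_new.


v_new = 0.95·-0.48 + 3.91 = -0.456 + 3.91 = 3.454
w_new = -2.56 - 0.01·3.454 = -2.56 - 0.03454 = -2.59454

v_new=3.454, w_new=-2.59454


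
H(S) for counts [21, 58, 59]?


Probabilities: [21/138, 58/138, 59/138] ≈ [0.1522, 0.4203, 0.4275]
H = -((21/138)·log₂(21/138) + (58/138)·log₂(58/138) + (59/138)·log₂(59/138))
  = 1.463 bits

1.463 bits


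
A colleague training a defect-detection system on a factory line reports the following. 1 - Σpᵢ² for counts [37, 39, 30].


Probabilities: [37/106, 39/106, 30/106] ≈ [0.3491, 0.3679, 0.283]
Σpᵢ² = (1369 + 1521 + 900)/106² = 3790/11236
Gini = 1 - Σpᵢ² = 1 - 3790/11236 = 0.6627

0.6627


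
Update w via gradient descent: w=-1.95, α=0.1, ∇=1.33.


w_new = w - α·∇
= -1.95 - 0.1·1.33
= -1.95 - 0.133
= -2.083

-2.083


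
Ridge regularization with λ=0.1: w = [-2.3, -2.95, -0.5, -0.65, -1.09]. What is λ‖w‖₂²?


‖w‖₂² = (-2.3)² + (-2.95)² + (-0.5)² + (-0.65)² + (-1.09)²
     = 5.29 + 8.7025 + 0.25 + 0.4225 + 1.1881
     = 15.8531
λ·‖w‖₂² = 0.1·15.8531 = 1.58531

1.58531


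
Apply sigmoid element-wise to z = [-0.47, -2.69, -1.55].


σ(-0.47) = 1/(1+e^0.47) = 0.3846
σ(-2.69) = 1/(1+e^2.69) = 0.0636
σ(-1.55) = 1/(1+e^1.55) = 0.1751
result = [0.3846, 0.0636, 0.1751]

[0.3846, 0.0636, 0.1751]


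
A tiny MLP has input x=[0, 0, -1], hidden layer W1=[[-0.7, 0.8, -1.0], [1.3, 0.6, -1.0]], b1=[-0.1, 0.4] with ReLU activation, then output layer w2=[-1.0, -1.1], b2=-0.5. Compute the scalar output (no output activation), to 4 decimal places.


z1[0] = (-0.7)·(0) + (0.8)·(0) + (-1.0)·(-1) - 0.1 = 0.9
z1[1] = (1.3)·(0) + (0.6)·(0) + (-1.0)·(-1) + 0.4 = 1.4
h = ReLU(z1) = [0.9, 1.4]
output = (-1.0)·(0.9) + (-1.1)·(1.4) - 0.5 = -2.94

-2.94
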